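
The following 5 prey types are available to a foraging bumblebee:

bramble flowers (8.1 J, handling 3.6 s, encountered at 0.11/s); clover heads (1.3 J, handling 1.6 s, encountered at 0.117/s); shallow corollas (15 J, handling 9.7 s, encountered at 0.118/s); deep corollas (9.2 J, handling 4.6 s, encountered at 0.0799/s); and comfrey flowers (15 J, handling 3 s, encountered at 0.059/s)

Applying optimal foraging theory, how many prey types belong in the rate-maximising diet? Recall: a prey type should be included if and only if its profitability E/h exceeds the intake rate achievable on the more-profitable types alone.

4

E/h in descending order: comfrey flowers 5, bramble flowers 2.25, deep corollas 2, shallow corollas 1.55, clover heads 0.812 J/s. The optimal diet is the largest prefix of this list for which every included type satisfies E_i/h_i > R on the types above it.
Rate on top 1: 0.7519. bramble flowers: 2.25 > 0.7519 → include.
Rate on top 2: 1.129. deep corollas: 2 > 1.129 → include.
Rate on top 3: 1.294. shallow corollas: 1.55 > 1.294 → include.
Rate on top 4: 1.388. clover heads: 0.812 < 1.388 → exclude; stop.
Optimal diet: comfrey flowers, bramble flowers, deep corollas, shallow corollas — 4 of 5 types.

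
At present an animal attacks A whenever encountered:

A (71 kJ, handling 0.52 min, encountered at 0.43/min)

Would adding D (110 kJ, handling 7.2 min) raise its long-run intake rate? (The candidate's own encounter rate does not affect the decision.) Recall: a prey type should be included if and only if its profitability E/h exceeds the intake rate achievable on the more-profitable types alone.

On A alone, R = ΣλE/(1+Σλh) = 30.53/1.224 = 24.95 kJ/min.
Profitability of D: 110/7.2 = 15.28 kJ/min.
Since 15.28 < R, time spent handling D is better spent searching.

No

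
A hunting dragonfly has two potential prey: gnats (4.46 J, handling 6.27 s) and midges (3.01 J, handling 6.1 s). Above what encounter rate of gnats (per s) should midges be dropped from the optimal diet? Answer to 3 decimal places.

0.361 per s

The zero-one rule: include midges iff E₂/h₂ > λE₁/(1+λh₁). Equality gives the switch point.
λE₁h₂ = E₂ + λE₂h₁ ⇒ λ = E₂/(E₁h₂ − E₂h₁) = 3.01/(27.21 − 18.87) = 0.3612 per s.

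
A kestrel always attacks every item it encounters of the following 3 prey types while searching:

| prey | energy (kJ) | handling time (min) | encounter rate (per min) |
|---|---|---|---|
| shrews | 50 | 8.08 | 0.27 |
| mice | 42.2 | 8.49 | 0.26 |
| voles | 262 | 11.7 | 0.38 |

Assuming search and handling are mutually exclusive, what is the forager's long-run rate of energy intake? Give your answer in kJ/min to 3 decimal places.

Energy encountered per unit search time: 0.27×50 + 0.26×42.2 + 0.38×262 = 124 kJ/min.
Handling time per unit search time: 0.27×8.08 + 0.26×8.49 + 0.38×11.7 = 8.835.
Rate = 124/(1 + 8.835) = 12.61 kJ/min.

12.611 kJ/min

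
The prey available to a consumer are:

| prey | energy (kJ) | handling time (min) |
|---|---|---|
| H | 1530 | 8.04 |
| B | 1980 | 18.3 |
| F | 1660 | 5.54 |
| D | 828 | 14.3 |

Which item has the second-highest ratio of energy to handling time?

Profitability E/h (kJ/min): H = 1530/8.04 = 190, B = 1980/18.3 = 108, F = 1660/5.54 = 300, D = 828/14.3 = 57.9.
Ranked: F > H > B > D.

H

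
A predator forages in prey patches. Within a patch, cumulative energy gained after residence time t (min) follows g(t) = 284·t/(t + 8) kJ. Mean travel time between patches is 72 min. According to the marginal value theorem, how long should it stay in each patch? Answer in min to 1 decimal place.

Optimal t* satisfies g'(t*) = g(t*)/(T + t*).
g'(t) = 284·8/(t + 8)². Setting 284·8/(t+8)² = 284t/[(t+8)(72+t)] gives 8(72+t) = t(t+8), so t² = 8×72 = 576.
t* = √576 = 24 min.

24.0 min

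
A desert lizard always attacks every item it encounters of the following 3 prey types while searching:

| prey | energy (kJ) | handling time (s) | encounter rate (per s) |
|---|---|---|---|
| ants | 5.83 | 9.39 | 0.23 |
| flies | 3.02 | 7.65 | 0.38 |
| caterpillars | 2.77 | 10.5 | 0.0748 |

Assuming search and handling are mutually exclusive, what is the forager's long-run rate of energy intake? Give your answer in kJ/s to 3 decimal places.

0.393 kJ/s

Energy encountered per unit search time: 0.23×5.83 + 0.38×3.02 + 0.0748×2.77 = 2.696 kJ/s.
Handling time per unit search time: 0.23×9.39 + 0.38×7.65 + 0.0748×10.5 = 5.852.
Rate = 2.696/(1 + 5.852) = 0.3934 kJ/s.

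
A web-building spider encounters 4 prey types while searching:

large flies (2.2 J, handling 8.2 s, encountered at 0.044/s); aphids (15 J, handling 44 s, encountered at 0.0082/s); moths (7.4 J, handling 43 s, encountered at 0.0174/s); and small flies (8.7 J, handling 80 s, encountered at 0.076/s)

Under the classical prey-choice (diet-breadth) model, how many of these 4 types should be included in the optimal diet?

Profitabilities (E/h, J/s): aphids 0.341, large flies 0.268, moths 0.172, small flies 0.109. Add prey in this order while the next type's profitability exceeds the intake rate on those already taken.
Rate on top 1: 0.09039. large flies: 0.268 > 0.09039 → include.
Rate on top 2: 0.1277. moths: 0.172 > 0.1277 → include.
Rate on top 3: 0.1411. small flies: 0.109 < 0.1411 → exclude; stop.
Optimal diet: aphids, large flies, moths — 3 of 4 types.

3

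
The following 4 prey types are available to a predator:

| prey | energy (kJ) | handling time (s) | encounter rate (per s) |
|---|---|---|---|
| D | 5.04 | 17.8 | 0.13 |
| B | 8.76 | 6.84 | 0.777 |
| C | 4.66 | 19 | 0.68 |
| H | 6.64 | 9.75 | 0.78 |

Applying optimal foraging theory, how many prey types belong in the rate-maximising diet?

Profitabilities (E/h, kJ/s): B 1.28, H 0.681, D 0.283, C 0.245. Add prey in this order while the next type's profitability exceeds the intake rate on those already taken.
Rate on top 1: 1.078. H: 0.681 < 1.078 → exclude; stop.
Optimal diet: B — 1 of 4 types.

1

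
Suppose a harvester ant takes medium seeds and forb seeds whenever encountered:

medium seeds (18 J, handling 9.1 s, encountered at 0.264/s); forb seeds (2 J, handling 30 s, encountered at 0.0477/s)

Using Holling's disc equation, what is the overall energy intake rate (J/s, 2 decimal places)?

1.00 J/s

R = Σλ_iE_i / (1 + Σλ_ih_i)
Numerator: 0.264×18 + 0.0477×2 = 4.847
Denominator: 1 + 0.264×9.1 + 0.0477×30 = 4.833
R = 4.847/4.833 = 1.003 J/s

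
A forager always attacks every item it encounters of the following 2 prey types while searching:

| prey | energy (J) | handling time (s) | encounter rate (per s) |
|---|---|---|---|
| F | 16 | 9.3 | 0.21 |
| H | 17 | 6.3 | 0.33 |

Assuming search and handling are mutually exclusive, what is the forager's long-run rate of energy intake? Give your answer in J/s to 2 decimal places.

Energy encountered per unit search time: 0.21×16 + 0.33×17 = 8.97 J/s.
Handling time per unit search time: 0.21×9.3 + 0.33×6.3 = 4.032.
Rate = 8.97/(1 + 4.032) = 1.783 J/s.

1.78 J/s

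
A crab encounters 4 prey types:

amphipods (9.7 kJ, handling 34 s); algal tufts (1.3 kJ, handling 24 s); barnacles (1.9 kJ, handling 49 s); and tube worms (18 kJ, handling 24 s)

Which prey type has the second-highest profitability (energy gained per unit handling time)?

In descending order of E/h:
tube worms: 18/24 = 0.75 kJ/s
amphipods: 9.7/34 = 0.285 kJ/s
algal tufts: 1.3/24 = 0.0542 kJ/s
barnacles: 1.9/49 = 0.0388 kJ/s

amphipods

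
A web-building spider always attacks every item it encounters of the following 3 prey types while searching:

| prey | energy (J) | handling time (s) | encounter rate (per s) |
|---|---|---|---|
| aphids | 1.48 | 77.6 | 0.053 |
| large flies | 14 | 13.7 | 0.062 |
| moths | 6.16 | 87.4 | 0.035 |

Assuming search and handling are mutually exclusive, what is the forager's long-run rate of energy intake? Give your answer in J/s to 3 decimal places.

R = Σλ_iE_i / (1 + Σλ_ih_i)
Numerator: 0.053×1.48 + 0.062×14 + 0.035×6.16 = 1.162
Denominator: 1 + 0.053×77.6 + 0.062×13.7 + 0.035×87.4 = 9.021
R = 1.162/9.021 = 0.1288 J/s

0.129 J/s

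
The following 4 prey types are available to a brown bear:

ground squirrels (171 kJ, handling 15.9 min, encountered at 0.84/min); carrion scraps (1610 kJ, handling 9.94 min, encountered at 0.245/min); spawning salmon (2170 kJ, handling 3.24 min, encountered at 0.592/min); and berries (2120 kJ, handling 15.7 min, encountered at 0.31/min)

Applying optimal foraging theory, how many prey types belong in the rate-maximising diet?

1

E/h in descending order: spawning salmon 670, carrion scraps 162, berries 135, ground squirrels 10.8 kJ/min. The optimal diet is the largest prefix of this list for which every included type satisfies E_i/h_i > R on the types above it.
Rate on top 1: 440.2. carrion scraps: 162 < 440.2 → exclude; stop.
Optimal diet: spawning salmon — 1 of 4 types.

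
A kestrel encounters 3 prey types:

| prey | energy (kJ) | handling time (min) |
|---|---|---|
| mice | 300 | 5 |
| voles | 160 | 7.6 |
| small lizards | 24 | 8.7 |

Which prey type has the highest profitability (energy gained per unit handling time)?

mice

In descending order of E/h:
mice: 300/5 = 60 kJ/min
voles: 160/7.6 = 21.1 kJ/min
small lizards: 24/8.7 = 2.76 kJ/min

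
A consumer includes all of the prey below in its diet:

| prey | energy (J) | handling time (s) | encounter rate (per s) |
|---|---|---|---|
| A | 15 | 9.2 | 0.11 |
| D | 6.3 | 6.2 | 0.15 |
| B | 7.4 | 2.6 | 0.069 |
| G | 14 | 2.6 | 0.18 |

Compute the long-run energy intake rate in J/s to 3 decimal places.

1.567 J/s

R = (0.11×15 + 0.15×6.3 + 0.069×7.4 + 0.18×14) / (1 + 0.11×9.2 + 0.15×6.2 + 0.069×2.6 + 0.18×2.6) = 5.626/3.589 = 1.567 J/s.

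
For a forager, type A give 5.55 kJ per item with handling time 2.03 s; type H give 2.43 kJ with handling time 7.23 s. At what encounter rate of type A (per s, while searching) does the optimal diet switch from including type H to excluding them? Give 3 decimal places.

0.069 per s

At the threshold, the rate on type A alone equals the profitability of type H: λ·5.55/(1 + λ·2.03) = 2.43/7.23 = 0.3361.
Rearranging, λ(5.55 − 0.3361×2.03) = 0.3361, so λ = 0.3361/4.868 = 0.06905 per s.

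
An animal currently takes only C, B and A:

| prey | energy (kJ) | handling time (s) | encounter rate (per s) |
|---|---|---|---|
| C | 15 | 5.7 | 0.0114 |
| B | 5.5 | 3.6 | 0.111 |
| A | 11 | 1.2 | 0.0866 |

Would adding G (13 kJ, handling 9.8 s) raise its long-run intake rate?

Yes

On C, B and A alone, R = ΣλE/(1+Σλh) = 1.734/1.569 = 1.106 kJ/s.
Profitability of G: 13/9.8 = 1.327 kJ/s.
1.327 > 1.106, so adding G raises the average — include it.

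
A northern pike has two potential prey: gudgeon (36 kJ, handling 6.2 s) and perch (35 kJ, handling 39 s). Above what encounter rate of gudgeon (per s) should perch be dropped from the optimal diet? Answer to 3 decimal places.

Drop perch once their profitability E₂/h₂ falls below the rate achievable on gudgeon alone: E₂/h₂ = λE₁/(1 + λh₁).
Solve for λ: λE₁h₂ = E₂(1 + λh₁) → λ(E₁h₂ − E₂h₁) = E₂ → λ = E₂/(E₁h₂ − E₂h₁).
λ = 35/(36×39 − 35×6.2) = 35/1187 = 0.02949 per s.

0.029 per s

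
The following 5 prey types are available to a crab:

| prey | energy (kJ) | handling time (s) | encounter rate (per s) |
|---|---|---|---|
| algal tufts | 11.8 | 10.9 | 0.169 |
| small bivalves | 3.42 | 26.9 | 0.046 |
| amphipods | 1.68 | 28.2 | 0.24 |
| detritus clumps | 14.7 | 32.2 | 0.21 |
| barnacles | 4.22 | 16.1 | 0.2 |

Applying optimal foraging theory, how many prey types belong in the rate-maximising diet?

Rank by E/h (kJ/s): algal tufts 1.08, detritus clumps 0.457, barnacles 0.262, small bivalves 0.127, amphipods 0.0596. Include each in turn until the next type's E/h falls below the running intake rate.
Rate on top 1: 0.7017. detritus clumps: 0.457 < 0.7017 → exclude; stop.
Optimal diet: algal tufts — 1 of 5 types.

1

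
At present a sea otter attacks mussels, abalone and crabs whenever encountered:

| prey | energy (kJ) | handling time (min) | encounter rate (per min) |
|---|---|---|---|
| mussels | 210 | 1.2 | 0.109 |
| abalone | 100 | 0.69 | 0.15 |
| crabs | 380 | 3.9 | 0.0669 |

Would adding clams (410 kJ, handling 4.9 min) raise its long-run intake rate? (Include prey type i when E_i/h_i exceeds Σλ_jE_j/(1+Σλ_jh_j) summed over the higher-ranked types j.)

Yes

Intake rate on the current diet: R = (0.109×210 + 0.15×100 + 0.0669×380) / (1 + 0.109×1.2 + 0.15×0.69 + 0.0669×3.9) = 63.31/1.495 = 42.34 kJ/min.
clams: E/h = 410/4.9 = 83.67 kJ/min.
Since 83.67 > R, including clams increases the long-run rate.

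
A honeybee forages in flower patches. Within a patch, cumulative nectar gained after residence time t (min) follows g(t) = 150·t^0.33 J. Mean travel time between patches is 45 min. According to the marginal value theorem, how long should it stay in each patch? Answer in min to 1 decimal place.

22.2 min

Maximise g(t)/(T+t): set derivative to zero → g'(t)(T+t) = g(t).
g'(t) = 0.33·150·t^-0.67. Setting 0.33·150·t^-0.67 = 150·t^0.33/(45+t) gives 0.33(45+t) = t, so 0.67·t = 0.33×45.
t* = 0.33×45/0.67 = 22.16 min.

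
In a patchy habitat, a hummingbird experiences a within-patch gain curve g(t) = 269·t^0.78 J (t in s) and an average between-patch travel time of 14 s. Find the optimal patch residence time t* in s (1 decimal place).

By the marginal value theorem, leave when the instantaneous gain rate g'(t) equals the habitat-wide average g(t)/(T + t).
g'(t) = 0.78·269·t^-0.22. Setting 0.78·269·t^-0.22 = 269·t^0.78/(14+t) gives 0.78(14+t) = t, so 0.22·t = 0.78×14.
t* = 0.78×14/0.22 = 49.64 s.

49.6 s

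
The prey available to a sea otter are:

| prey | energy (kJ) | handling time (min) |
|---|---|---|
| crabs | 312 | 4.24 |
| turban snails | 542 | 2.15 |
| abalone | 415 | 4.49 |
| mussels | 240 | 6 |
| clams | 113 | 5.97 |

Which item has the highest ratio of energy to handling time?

turban snails

Profitability E/h (kJ/min): crabs = 312/4.24 = 73.6, turban snails = 542/2.15 = 252, abalone = 415/4.49 = 92.4, mussels = 240/6 = 40, clams = 113/5.97 = 18.9.
Ranked: turban snails > abalone > crabs > mussels > clams.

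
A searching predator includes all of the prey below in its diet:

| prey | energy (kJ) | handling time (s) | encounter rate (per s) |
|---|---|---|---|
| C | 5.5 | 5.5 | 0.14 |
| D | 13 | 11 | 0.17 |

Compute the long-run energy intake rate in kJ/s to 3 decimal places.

R = Σλ_iE_i / (1 + Σλ_ih_i)
Numerator: 0.14×5.5 + 0.17×13 = 2.98
Denominator: 1 + 0.14×5.5 + 0.17×11 = 3.64
R = 2.98/3.64 = 0.8187 kJ/s

0.819 kJ/s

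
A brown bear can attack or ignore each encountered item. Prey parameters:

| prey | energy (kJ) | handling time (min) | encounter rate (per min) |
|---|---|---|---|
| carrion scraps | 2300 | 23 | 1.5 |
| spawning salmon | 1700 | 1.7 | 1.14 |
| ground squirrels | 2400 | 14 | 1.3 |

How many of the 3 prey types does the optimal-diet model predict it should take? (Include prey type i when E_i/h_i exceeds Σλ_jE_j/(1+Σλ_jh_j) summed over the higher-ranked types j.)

E/h in descending order: spawning salmon 1e+03, ground squirrels 171, carrion scraps 100 kJ/min. The optimal diet is the largest prefix of this list for which every included type satisfies E_i/h_i > R on the types above it.
Rate on top 1: 659.6. ground squirrels: 171 < 659.6 → exclude; stop.
Optimal diet: spawning salmon — 1 of 3 types.

1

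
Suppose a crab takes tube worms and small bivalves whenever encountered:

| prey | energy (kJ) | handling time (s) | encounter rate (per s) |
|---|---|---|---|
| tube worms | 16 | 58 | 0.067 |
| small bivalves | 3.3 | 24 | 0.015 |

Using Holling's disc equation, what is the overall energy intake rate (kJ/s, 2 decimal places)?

0.21 kJ/s

R = Σλ_iE_i / (1 + Σλ_ih_i)
Numerator: 0.067×16 + 0.015×3.3 = 1.122
Denominator: 1 + 0.067×58 + 0.015×24 = 5.246
R = 1.122/5.246 = 0.2138 kJ/s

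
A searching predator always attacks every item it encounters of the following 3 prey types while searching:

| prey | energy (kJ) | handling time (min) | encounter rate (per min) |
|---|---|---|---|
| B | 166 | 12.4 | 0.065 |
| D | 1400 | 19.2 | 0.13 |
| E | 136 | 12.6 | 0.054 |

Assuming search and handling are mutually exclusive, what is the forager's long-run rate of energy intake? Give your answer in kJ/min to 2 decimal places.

40.17 kJ/min

R = (0.065×166 + 0.13×1400 + 0.054×136) / (1 + 0.065×12.4 + 0.13×19.2 + 0.054×12.6) = 200.1/4.982 = 40.17 kJ/min.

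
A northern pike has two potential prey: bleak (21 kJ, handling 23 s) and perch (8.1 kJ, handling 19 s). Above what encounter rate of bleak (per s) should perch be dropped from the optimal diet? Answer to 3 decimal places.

At the threshold, the rate on bleak alone equals the profitability of perch: λ·21/(1 + λ·23) = 8.1/19 = 0.4263.
Rearranging, λ(21 − 0.4263×23) = 0.4263, so λ = 0.4263/11.19 = 0.03808 per s.

0.038 per s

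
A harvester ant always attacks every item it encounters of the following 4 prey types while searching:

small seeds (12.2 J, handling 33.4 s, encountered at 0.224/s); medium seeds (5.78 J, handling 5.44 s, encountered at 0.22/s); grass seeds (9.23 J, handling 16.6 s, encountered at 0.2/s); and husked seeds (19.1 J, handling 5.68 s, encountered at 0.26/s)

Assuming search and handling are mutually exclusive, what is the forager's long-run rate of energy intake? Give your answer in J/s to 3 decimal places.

0.747 J/s

R = (0.224×12.2 + 0.22×5.78 + 0.2×9.23 + 0.26×19.1) / (1 + 0.224×33.4 + 0.22×5.44 + 0.2×16.6 + 0.26×5.68) = 10.82/14.48 = 0.7472 J/s.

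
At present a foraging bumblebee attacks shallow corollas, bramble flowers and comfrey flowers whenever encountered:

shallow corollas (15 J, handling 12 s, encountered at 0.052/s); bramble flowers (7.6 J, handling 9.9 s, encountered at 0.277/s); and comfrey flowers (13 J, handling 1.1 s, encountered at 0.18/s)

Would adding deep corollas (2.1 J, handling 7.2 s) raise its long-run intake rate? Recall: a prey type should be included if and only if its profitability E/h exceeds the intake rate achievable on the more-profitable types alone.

No

Intake rate on the current diet: R = (0.052×15 + 0.277×7.6 + 0.18×13) / (1 + 0.052×12 + 0.277×9.9 + 0.18×1.1) = 5.225/4.564 = 1.145 J/s.
deep corollas: E/h = 2.1/7.2 = 0.2917 J/s.
Since 0.2917 < R, time spent handling deep corollas is better spent searching.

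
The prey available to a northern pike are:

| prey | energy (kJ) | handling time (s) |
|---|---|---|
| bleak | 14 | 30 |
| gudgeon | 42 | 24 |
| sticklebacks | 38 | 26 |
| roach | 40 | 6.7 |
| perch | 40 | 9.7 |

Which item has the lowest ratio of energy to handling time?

bleak

In descending order of E/h:
roach: 40/6.7 = 5.97 kJ/s
perch: 40/9.7 = 4.12 kJ/s
gudgeon: 42/24 = 1.75 kJ/s
sticklebacks: 38/26 = 1.46 kJ/s
bleak: 14/30 = 0.467 kJ/s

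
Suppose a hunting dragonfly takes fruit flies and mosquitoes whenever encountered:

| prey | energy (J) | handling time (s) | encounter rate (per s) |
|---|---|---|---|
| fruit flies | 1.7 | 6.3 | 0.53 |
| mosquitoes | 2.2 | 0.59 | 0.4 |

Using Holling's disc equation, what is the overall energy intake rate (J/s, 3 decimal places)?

0.389 J/s

R = (0.53×1.7 + 0.4×2.2) / (1 + 0.53×6.3 + 0.4×0.59) = 1.781/4.575 = 0.3893 J/s.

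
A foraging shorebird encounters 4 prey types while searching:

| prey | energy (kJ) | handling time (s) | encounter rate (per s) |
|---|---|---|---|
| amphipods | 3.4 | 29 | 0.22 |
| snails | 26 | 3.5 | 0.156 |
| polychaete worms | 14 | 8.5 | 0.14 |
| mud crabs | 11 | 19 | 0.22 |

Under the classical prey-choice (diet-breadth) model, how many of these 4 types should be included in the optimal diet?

1

E/h in descending order: snails 7.43, polychaete worms 1.65, mud crabs 0.579, amphipods 0.117 kJ/s. The optimal diet is the largest prefix of this list for which every included type satisfies E_i/h_i > R on the types above it.
Rate on top 1: 2.624. polychaete worms: 1.65 < 2.624 → exclude; stop.
Optimal diet: snails — 1 of 4 types.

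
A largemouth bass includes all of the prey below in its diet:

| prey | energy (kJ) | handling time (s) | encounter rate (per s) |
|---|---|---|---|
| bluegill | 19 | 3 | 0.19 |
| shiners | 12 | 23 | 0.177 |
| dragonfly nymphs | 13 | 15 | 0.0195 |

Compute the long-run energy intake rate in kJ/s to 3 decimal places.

R = Σλ_iE_i / (1 + Σλ_ih_i)
Numerator: 0.19×19 + 0.177×12 + 0.0195×13 = 5.987
Denominator: 1 + 0.19×3 + 0.177×23 + 0.0195×15 = 5.933
R = 5.987/5.933 = 1.009 kJ/s

1.009 kJ/s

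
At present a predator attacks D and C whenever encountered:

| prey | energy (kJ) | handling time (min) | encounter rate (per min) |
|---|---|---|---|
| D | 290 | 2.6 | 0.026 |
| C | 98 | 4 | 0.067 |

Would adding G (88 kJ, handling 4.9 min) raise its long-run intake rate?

Current rate: (0.026×290 + 0.067×98)/(1 + 0.026×2.6 + 0.067×4) = 10.56 kJ/min.
Profitability of G: 88/4.9 = 17.96 kJ/min.
17.96 > 10.56, so adding G raises the average — include it.

Yes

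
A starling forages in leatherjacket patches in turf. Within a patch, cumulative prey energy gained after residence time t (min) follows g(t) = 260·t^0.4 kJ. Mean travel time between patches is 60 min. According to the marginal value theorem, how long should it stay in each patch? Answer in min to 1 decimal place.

40.0 min

Optimal t* satisfies g'(t*) = g(t*)/(T + t*).
g'(t) = 0.4·260·t^-0.6. Setting 0.4·260·t^-0.6 = 260·t^0.4/(60+t) gives 0.4(60+t) = t, so 0.60·t = 0.4×60.
t* = 0.4×60/0.60 = 40 min.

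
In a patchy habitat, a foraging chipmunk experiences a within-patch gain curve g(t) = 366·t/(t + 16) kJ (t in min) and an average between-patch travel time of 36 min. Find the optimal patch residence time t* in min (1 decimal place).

Maximise g(t)/(T+t): set derivative to zero → g'(t)(T+t) = g(t).
g'(t) = 366·16/(t + 16)². Setting 366·16/(t+16)² = 366t/[(t+16)(36+t)] gives 16(36+t) = t(t+16), so t² = 16×36 = 576.
t* = √576 = 24 min.

24.0 min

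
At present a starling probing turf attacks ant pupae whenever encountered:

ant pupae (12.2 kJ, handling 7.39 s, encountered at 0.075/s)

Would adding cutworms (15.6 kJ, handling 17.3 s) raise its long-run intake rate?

Yes

Intake rate on the current diet: R = (0.075×12.2) / (1 + 0.075×7.39) = 0.915/1.554 = 0.5887 kJ/s.
cutworms: E/h = 15.6/17.3 = 0.9017 kJ/s.
0.9017 > 0.5887, so adding cutworms raises the average — include it.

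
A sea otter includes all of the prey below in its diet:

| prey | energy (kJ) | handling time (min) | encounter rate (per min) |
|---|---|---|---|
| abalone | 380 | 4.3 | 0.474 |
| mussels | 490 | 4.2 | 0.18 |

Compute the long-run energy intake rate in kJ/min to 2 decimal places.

70.72 kJ/min

R = (0.474×380 + 0.18×490) / (1 + 0.474×4.3 + 0.18×4.2) = 268.3/3.794 = 70.72 kJ/min.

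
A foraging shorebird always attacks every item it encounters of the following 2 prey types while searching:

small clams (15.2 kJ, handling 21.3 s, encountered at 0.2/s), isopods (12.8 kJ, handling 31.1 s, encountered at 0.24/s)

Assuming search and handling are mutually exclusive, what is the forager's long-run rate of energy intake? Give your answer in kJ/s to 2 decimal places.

0.48 kJ/s

Energy encountered per unit search time: 0.2×15.2 + 0.24×12.8 = 6.112 kJ/s.
Handling time per unit search time: 0.2×21.3 + 0.24×31.1 = 11.72.
Rate = 6.112/(1 + 11.72) = 0.4804 kJ/s.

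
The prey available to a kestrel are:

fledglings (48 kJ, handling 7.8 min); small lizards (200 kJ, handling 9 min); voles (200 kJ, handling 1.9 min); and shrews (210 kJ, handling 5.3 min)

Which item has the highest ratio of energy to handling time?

In descending order of E/h:
voles: 200/1.9 = 105 kJ/min
shrews: 210/5.3 = 39.6 kJ/min
small lizards: 200/9 = 22.2 kJ/min
fledglings: 48/7.8 = 6.15 kJ/min

voles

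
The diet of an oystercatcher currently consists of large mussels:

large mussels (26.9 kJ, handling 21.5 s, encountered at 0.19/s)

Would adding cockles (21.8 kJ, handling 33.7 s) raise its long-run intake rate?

No

On large mussels alone, R = ΣλE/(1+Σλh) = 5.111/5.085 = 1.005 kJ/s.
Profitability of cockles: 21.8/33.7 = 0.6469 kJ/s.
Since 0.6469 < R, time spent handling cockles is better spent searching.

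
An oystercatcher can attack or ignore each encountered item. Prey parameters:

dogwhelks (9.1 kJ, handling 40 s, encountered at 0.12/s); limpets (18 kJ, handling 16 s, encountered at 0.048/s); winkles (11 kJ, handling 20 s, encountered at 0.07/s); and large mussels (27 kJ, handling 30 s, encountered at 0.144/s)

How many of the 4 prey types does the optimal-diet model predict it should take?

2

Rank by E/h (kJ/s): limpets 1.12, large mussels 0.9, winkles 0.55, dogwhelks 0.227. Include each in turn until the next type's E/h falls below the running intake rate.
Rate on top 1: 0.4887. large mussels: 0.9 > 0.4887 → include.
Rate on top 2: 0.7806. winkles: 0.55 < 0.7806 → exclude; stop.
Optimal diet: limpets, large mussels — 2 of 4 types.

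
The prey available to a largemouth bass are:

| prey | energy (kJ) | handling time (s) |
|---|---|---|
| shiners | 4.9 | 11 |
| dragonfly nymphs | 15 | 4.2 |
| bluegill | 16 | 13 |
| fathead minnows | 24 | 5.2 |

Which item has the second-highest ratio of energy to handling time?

Profitability E/h (kJ/s): shiners = 4.9/11 = 0.445, dragonfly nymphs = 15/4.2 = 3.57, bluegill = 16/13 = 1.23, fathead minnows = 24/5.2 = 4.62.
Ranked: fathead minnows > dragonfly nymphs > bluegill > shiners.

dragonfly nymphs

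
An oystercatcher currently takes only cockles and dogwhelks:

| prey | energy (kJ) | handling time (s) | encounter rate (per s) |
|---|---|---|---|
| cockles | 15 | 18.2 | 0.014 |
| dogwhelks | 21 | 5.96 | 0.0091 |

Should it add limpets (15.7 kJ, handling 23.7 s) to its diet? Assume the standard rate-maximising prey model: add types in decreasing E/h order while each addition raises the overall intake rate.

Yes

Current rate: (0.014×15 + 0.0091×21)/(1 + 0.014×18.2 + 0.0091×5.96) = 0.3064 kJ/s.
Profitability of limpets: 15.7/23.7 = 0.6624 kJ/s.
0.6624 > 0.3064, so adding limpets raises the average — include it.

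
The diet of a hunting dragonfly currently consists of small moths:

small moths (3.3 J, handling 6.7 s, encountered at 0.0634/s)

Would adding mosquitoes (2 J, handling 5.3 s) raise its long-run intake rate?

Yes

Current rate: (0.0634×3.3)/(1 + 0.0634×6.7) = 0.1468 J/s.
Profitability of mosquitoes: 2/5.3 = 0.3774 J/s.
Since 0.3774 > R, including mosquitoes increases the long-run rate.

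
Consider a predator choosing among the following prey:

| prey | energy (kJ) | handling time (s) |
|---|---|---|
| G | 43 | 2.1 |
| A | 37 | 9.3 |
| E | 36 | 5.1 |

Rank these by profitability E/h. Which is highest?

Profitability E/h (kJ/s): G = 43/2.1 = 20.5, A = 37/9.3 = 3.98, E = 36/5.1 = 7.06.
Ranked: G > E > A.

G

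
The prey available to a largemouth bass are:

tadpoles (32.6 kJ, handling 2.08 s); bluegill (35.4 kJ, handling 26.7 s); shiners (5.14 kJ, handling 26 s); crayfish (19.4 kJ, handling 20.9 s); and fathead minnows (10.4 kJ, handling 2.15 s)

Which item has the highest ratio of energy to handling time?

Profitability E/h (kJ/s): tadpoles = 32.6/2.08 = 15.7, bluegill = 35.4/26.7 = 1.33, shiners = 5.14/26 = 0.198, crayfish = 19.4/20.9 = 0.928, fathead minnows = 10.4/2.15 = 4.84.
Ranked: tadpoles > fathead minnows > bluegill > crayfish > shiners.

tadpoles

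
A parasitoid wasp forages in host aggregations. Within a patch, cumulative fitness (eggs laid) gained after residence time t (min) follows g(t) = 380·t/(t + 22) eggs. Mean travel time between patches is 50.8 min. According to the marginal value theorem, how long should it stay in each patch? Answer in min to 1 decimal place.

By the marginal value theorem, leave when the instantaneous gain rate g'(t) equals the habitat-wide average g(t)/(T + t).
g'(t) = 380·22/(t + 22)². Setting 380·22/(t+22)² = 380t/[(t+22)(50.8+t)] gives 22(50.8+t) = t(t+22), so t² = 22×50.8 = 1118.
t* = √1118 = 33.43 min.

33.4 min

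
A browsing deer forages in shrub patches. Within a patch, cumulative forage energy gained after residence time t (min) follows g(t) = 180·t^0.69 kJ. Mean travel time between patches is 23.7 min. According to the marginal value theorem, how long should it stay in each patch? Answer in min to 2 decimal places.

52.75 min

Optimal t* satisfies g'(t*) = g(t*)/(T + t*).
g'(t) = 0.69·180·t^-0.31. Setting 0.69·180·t^-0.31 = 180·t^0.69/(23.7+t) gives 0.69(23.7+t) = t, so 0.31·t = 0.69×23.7.
t* = 0.69×23.7/0.31 = 52.75 min.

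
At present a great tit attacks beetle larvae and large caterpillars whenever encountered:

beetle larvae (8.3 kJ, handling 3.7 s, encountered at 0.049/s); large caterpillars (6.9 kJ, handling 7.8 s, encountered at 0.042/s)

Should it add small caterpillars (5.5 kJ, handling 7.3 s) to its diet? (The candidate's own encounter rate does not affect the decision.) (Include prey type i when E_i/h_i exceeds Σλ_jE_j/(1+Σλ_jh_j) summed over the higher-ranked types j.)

On beetle larvae and large caterpillars alone, R = ΣλE/(1+Σλh) = 0.6965/1.509 = 0.4616 kJ/s.
Profitability of small caterpillars: 5.5/7.3 = 0.7534 kJ/s.
0.7534 > 0.4616, so adding small caterpillars raises the average — include it.

Yes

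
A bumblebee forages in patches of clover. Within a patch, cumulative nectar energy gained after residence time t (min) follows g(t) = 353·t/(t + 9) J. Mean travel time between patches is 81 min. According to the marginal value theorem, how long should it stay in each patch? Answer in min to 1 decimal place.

Maximise g(t)/(T+t): set derivative to zero → g'(t)(T+t) = g(t).
g'(t) = 353·9/(t + 9)². Setting 353·9/(t+9)² = 353t/[(t+9)(81+t)] gives 9(81+t) = t(t+9), so t² = 9×81 = 729.
t* = √729 = 27 min.

27.0 min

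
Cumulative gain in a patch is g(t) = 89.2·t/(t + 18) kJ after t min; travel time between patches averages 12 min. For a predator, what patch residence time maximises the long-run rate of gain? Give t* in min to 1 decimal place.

14.7 min

Optimal t* satisfies g'(t*) = g(t*)/(T + t*).
g'(t) = 89.2·18/(t + 18)². Setting 89.2·18/(t+18)² = 89.2t/[(t+18)(12+t)] gives 18(12+t) = t(t+18), so t² = 18×12 = 216.
t* = √216 = 14.7 min.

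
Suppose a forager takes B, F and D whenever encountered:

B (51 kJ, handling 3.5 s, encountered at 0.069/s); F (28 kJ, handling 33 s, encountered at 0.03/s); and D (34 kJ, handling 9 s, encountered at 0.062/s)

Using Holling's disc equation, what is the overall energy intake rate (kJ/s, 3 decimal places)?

Energy encountered per unit search time: 0.069×51 + 0.03×28 + 0.062×34 = 6.467 kJ/s.
Handling time per unit search time: 0.069×3.5 + 0.03×33 + 0.062×9 = 1.79.
Rate = 6.467/(1 + 1.79) = 2.318 kJ/s.

2.318 kJ/s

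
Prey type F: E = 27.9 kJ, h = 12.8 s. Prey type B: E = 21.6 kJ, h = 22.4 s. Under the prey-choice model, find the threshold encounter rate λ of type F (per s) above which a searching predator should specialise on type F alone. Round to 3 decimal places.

The zero-one rule: include type B iff E₂/h₂ > λE₁/(1+λh₁). Equality gives the switch point.
λE₁h₂ = E₂ + λE₂h₁ ⇒ λ = E₂/(E₁h₂ − E₂h₁) = 21.6/(625 − 276.5) = 0.06198 per s.

0.062 per s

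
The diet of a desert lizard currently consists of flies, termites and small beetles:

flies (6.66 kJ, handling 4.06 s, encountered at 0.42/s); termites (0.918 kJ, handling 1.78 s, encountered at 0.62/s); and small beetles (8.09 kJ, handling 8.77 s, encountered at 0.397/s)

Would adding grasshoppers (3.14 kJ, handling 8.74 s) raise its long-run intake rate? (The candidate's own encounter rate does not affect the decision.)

Current rate: (0.42×6.66 + 0.62×0.918 + 0.397×8.09)/(1 + 0.42×4.06 + 0.62×1.78 + 0.397×8.77) = 0.9023 kJ/s.
grasshoppers: E/h = 3.14/8.74 = 0.3593 kJ/s.
Since 0.3593 < R, time spent handling grasshoppers is better spent searching.

No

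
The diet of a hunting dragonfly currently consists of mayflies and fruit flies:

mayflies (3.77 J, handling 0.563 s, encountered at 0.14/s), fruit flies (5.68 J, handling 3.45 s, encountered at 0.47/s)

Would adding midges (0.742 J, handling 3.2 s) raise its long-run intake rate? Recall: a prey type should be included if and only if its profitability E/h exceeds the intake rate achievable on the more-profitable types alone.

On mayflies and fruit flies alone, R = ΣλE/(1+Σλh) = 3.197/2.7 = 1.184 J/s.
Profitability of midges: 0.742/3.2 = 0.2319 J/s.
Since 0.2319 < R, time spent handling midges is better spent searching.

No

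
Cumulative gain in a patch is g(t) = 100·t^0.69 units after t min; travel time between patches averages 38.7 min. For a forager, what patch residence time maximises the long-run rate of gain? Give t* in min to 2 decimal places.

Optimal t* satisfies g'(t*) = g(t*)/(T + t*).
g'(t) = 0.69·100·t^-0.31. Setting 0.69·100·t^-0.31 = 100·t^0.69/(38.7+t) gives 0.69(38.7+t) = t, so 0.31·t = 0.69×38.7.
t* = 0.69×38.7/0.31 = 86.14 min.

86.14 min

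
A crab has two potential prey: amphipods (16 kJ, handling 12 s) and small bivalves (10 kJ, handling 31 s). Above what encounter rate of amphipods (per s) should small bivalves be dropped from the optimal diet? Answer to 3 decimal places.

At the threshold, the rate on amphipods alone equals the profitability of small bivalves: λ·16/(1 + λ·12) = 10/31 = 0.3226.
Rearranging, λ(16 − 0.3226×12) = 0.3226, so λ = 0.3226/12.13 = 0.0266 per s.

0.027 per s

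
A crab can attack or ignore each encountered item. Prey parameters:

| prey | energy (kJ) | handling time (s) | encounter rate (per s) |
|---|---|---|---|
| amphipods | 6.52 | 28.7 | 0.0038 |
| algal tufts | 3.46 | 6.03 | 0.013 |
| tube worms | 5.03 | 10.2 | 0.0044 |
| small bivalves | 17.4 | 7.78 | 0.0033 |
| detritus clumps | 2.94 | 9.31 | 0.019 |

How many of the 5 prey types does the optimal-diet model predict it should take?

5

Rank by E/h (kJ/s): small bivalves 2.24, algal tufts 0.574, tube worms 0.493, detritus clumps 0.316, amphipods 0.227. Include each in turn until the next type's E/h falls below the running intake rate.
Rate on top 1: 0.05598. algal tufts: 0.574 > 0.05598 → include.
Rate on top 2: 0.09275. tube worms: 0.493 > 0.09275 → include.
Rate on top 3: 0.1084. detritus clumps: 0.316 > 0.1084 → include.
Rate on top 4: 0.1361. amphipods: 0.227 > 0.1361 → include.
Optimal diet: small bivalves, algal tufts, tube worms, detritus clumps, amphipods — 5 of 5 types.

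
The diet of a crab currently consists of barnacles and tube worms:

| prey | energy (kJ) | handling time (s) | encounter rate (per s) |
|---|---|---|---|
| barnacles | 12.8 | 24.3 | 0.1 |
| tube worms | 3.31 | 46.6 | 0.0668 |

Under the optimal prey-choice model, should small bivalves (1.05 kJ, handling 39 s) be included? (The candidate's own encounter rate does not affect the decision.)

No

Intake rate on the current diet: R = (0.1×12.8 + 0.0668×3.31) / (1 + 0.1×24.3 + 0.0668×46.6) = 1.501/6.543 = 0.2294 kJ/s.
small bivalves: E/h = 1.05/39 = 0.02692 kJ/s.
Since 0.02692 < R, time spent handling small bivalves is better spent searching.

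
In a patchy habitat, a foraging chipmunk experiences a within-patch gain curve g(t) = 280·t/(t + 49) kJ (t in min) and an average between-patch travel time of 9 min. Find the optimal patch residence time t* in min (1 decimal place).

21.0 min

Maximise g(t)/(T+t): set derivative to zero → g'(t)(T+t) = g(t).
g'(t) = 280·49/(t + 49)². Setting 280·49/(t+49)² = 280t/[(t+49)(9+t)] gives 49(9+t) = t(t+49), so t² = 49×9 = 441.
t* = √441 = 21 min.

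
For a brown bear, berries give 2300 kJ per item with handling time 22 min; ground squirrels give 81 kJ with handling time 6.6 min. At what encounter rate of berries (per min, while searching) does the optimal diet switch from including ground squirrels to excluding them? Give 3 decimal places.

At the threshold, the rate on berries alone equals the profitability of ground squirrels: λ·2300/(1 + λ·22) = 81/6.6 = 12.27.
Rearranging, λ(2300 − 12.27×22) = 12.27, so λ = 12.27/2030 = 0.006046 per min.

0.006 per min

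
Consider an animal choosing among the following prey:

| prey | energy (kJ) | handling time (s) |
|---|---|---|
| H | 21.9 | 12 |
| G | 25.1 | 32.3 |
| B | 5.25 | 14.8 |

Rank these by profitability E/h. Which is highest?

H

In descending order of E/h:
H: 21.9/12 = 1.82 kJ/s
G: 25.1/32.3 = 0.777 kJ/s
B: 5.25/14.8 = 0.355 kJ/s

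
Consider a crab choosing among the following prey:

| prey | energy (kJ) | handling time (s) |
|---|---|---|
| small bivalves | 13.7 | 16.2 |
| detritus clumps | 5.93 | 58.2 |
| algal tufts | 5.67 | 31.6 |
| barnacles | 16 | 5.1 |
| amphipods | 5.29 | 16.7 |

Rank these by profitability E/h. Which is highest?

Profitability E/h (kJ/s): small bivalves = 13.7/16.2 = 0.846, detritus clumps = 5.93/58.2 = 0.102, algal tufts = 5.67/31.6 = 0.179, barnacles = 16/5.1 = 3.14, amphipods = 5.29/16.7 = 0.317.
Ranked: barnacles > small bivalves > amphipods > algal tufts > detritus clumps.

barnacles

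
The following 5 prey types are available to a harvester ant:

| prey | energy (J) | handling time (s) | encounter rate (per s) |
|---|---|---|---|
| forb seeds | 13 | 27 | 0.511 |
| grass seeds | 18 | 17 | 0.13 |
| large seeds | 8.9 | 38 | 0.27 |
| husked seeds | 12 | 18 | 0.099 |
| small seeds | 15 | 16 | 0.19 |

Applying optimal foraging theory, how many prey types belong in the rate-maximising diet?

Profitabilities (E/h, J/s): grass seeds 1.06, small seeds 0.938, husked seeds 0.667, forb seeds 0.481, large seeds 0.234. Add prey in this order while the next type's profitability exceeds the intake rate on those already taken.
Rate on top 1: 0.729. small seeds: 0.938 > 0.729 → include.
Rate on top 2: 0.8304. husked seeds: 0.667 < 0.8304 → exclude; stop.
Optimal diet: grass seeds, small seeds — 2 of 5 types.

2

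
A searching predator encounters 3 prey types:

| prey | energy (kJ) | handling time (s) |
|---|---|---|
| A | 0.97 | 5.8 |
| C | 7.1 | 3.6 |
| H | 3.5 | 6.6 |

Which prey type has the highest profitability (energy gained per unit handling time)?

In descending order of E/h:
C: 7.1/3.6 = 1.97 kJ/s
H: 3.5/6.6 = 0.53 kJ/s
A: 0.97/5.8 = 0.167 kJ/s

C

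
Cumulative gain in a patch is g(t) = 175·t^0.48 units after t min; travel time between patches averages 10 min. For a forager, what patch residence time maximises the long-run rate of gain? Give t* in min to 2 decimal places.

Maximise g(t)/(T+t): set derivative to zero → g'(t)(T+t) = g(t).
g'(t) = 0.48·175·t^-0.52. Setting 0.48·175·t^-0.52 = 175·t^0.48/(10+t) gives 0.48(10+t) = t, so 0.52·t = 0.48×10.
t* = 0.48×10/0.52 = 9.231 min.

9.23 min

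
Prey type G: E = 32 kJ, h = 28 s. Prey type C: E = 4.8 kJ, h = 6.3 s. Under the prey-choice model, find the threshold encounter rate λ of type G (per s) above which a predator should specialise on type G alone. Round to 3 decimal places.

The zero-one rule: include type C iff E₂/h₂ > λE₁/(1+λh₁). Equality gives the switch point.
λE₁h₂ = E₂ + λE₂h₁ ⇒ λ = E₂/(E₁h₂ − E₂h₁) = 4.8/(201.6 − 134.4) = 0.07143 per s.

0.071 per s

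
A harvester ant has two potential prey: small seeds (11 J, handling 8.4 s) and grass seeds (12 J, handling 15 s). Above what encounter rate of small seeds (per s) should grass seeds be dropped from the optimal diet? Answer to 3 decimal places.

0.187 per s

Drop grass seeds once their profitability E₂/h₂ falls below the rate achievable on small seeds alone: E₂/h₂ = λE₁/(1 + λh₁).
Solve for λ: λE₁h₂ = E₂(1 + λh₁) → λ(E₁h₂ − E₂h₁) = E₂ → λ = E₂/(E₁h₂ − E₂h₁).
λ = 12/(11×15 − 12×8.4) = 12/64.2 = 0.1869 per s.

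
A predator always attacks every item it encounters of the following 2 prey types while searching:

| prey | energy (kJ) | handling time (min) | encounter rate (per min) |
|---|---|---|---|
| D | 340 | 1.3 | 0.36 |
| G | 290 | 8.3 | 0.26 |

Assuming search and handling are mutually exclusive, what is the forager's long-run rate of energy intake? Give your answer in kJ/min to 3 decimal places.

R = Σλ_iE_i / (1 + Σλ_ih_i)
Numerator: 0.36×340 + 0.26×290 = 197.8
Denominator: 1 + 0.36×1.3 + 0.26×8.3 = 3.626
R = 197.8/3.626 = 54.55 kJ/min

54.550 kJ/min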